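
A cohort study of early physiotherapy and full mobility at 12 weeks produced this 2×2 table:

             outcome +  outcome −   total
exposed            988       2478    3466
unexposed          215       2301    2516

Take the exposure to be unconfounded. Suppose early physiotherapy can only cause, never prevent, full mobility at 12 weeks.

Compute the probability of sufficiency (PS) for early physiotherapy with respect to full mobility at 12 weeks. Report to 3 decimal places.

PS ≈ 0.218

p₁ = P(outcome | exposed) = 988/3466 = 0.28505
p₀ = P(outcome | unexposed) = 215/2516 = 0.085453
Under exogeneity and monotonicity, PS = (p₁ − p₀) / (1 − p₀).
PS = (0.28505 − 0.085453) / (1 − 0.085453) = 0.1996 / 0.91455 ≈ 0.2183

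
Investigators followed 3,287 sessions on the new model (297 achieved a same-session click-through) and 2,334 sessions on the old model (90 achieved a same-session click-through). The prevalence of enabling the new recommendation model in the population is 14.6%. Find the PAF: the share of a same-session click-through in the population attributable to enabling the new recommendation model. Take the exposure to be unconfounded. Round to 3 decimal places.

p₁ = P(outcome | exposed) = 297/3287 = 0.090356
p₀ = P(outcome | unexposed) = 90/2334 = 0.03856
Overall risk P(Y=1) = π·p₁ + (1−π)·p₀ = 0.146×0.090356 + 0.854×0.03856 = 0.046123.
Under exogeneity, PAF = [P(Y=1) − p₀] / P(Y=1).
PAF = (0.046123 − 0.03856) / 0.046123 ≈ 0.1640

PAF ≈ 0.164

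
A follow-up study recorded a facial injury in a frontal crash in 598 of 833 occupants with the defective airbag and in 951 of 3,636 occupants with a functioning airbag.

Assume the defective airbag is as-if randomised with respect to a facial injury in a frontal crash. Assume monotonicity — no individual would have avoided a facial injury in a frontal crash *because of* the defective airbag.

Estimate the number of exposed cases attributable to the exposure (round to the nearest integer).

about 380 cases

p₁ = P(outcome | exposed) = 598/833 = 0.71789
p₀ = P(outcome | unexposed) = 951/3636 = 0.26155
PN = (p₁ − p₀)/p₁ = (0.71789 − 0.26155) / 0.71789 ≈ 0.63567.
Attributable cases ≈ PN × (exposed cases) = 0.63567 × 598 ≈ 380.13.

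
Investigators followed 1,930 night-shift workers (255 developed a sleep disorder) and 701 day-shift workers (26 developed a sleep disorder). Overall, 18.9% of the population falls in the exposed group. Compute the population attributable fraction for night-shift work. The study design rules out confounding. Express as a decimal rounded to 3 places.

p₁ = P(outcome | exposed) = 255/1930 = 0.13212
p₀ = P(outcome | unexposed) = 26/701 = 0.03709
Overall risk P(Y=1) = π·p₁ + (1−π)·p₀ = 0.189×0.13212 + 0.811×0.03709 = 0.055051.
Under exogeneity, PAF = [P(Y=1) − p₀] / P(Y=1).
PAF = (0.055051 − 0.03709) / 0.055051 ≈ 0.3263

PAF ≈ 0.326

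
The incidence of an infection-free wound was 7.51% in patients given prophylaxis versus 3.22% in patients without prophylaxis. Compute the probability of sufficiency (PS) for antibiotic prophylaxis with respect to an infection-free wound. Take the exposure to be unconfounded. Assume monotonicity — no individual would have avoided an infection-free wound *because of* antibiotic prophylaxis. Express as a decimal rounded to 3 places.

PS ≈ 0.044

p₁ = 0.0751, p₀ = 0.0322.
Under exogeneity and monotonicity, PS = (p₁ − p₀) / (1 − p₀).
PS = (0.0751 − 0.0322) / (1 − 0.0322) = 0.0429 / 0.9678 ≈ 0.0443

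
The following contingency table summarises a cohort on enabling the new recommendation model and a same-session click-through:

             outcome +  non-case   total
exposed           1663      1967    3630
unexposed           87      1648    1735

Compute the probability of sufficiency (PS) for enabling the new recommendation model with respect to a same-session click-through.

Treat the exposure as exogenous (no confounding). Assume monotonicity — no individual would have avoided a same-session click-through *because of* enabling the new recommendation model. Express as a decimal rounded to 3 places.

p₁ = P(outcome | exposed) = 1663/3630 = 0.45813
p₀ = P(outcome | unexposed) = 87/1735 = 0.050144
Under exogeneity and monotonicity, PS = (p₁ − p₀)/(1 − p₀).
PS = (0.45813 − 0.050144) / 0.94986 ≈ 0.4295

PS ≈ 0.430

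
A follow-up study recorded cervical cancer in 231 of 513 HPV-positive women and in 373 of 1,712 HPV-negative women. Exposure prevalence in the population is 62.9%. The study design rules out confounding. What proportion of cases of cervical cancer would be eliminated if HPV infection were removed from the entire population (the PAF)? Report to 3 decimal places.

PAF ≈ 0.402

p₁ = P(outcome | exposed) = 231/513 = 0.45029
p₀ = P(outcome | unexposed) = 373/1712 = 0.21787
Overall risk P(Y=1) = π·p₁ + (1−π)·p₀ = 0.629×0.45029 + 0.371×0.21787 = 0.36407.
Under exogeneity, PAF = [P(Y=1) − p₀] / P(Y=1).
PAF = (0.36407 − 0.21787) / 0.36407 ≈ 0.4016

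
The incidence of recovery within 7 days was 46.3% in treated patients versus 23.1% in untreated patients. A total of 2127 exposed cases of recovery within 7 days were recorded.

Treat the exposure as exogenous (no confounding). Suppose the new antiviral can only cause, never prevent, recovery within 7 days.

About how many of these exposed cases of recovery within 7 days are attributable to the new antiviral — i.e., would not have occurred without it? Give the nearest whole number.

about 1066 cases

p₁ = 0.463, p₀ = 0.231.
PN = (p₁ − p₀)/p₁ = (0.463 − 0.231) / 0.463 ≈ 0.50108.
Attributable cases ≈ PN × (exposed cases) = 0.50108 × 2127 ≈ 1065.80.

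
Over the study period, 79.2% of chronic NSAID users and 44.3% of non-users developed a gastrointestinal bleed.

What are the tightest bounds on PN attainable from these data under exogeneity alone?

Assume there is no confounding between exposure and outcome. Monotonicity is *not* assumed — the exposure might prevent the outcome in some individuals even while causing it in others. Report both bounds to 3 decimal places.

p₁ = 0.792, p₀ = 0.443.
Under exogeneity alone the bounds on PN are max{0,(p₁−p₀)/p₁} ≤ PN ≤ min{1,(1−p₀)/p₁}.
  lower = (p₁ − p₀)/p₁ = 0.349 / 0.792 ≈ 0.4407
  upper = min{1, (1 − p₀)/p₁} = 0.557 / 0.792 ≈ 0.7033

0.441 ≤ PN ≤ 0.703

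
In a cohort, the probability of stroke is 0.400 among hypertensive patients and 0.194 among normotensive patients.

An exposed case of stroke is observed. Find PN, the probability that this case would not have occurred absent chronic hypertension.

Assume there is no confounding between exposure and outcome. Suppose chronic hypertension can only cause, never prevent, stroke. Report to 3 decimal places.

PN ≈ 0.515

Let p₁ = 0.4, p₀ = 0.194.
Under exogeneity and monotonicity, PN = (p₁ − p₀) / p₁.
PN = (0.4 − 0.194) / 0.4 = 0.206 / 0.4 ≈ 0.5150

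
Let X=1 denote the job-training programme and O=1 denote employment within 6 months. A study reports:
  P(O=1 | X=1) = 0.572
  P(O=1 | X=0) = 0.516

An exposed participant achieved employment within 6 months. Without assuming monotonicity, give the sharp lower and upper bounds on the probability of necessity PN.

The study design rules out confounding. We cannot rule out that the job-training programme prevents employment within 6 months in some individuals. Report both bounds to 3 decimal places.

Let p₁ = 0.572, p₀ = 0.516.
Under exogeneity alone the bounds on PN are max{0,(p₁−p₀)/p₁} ≤ PN ≤ min{1,(1−p₀)/p₁}.
  lower = (p₁ − p₀)/p₁ = 0.056 / 0.572 ≈ 0.0979
  upper = min{1, (1 − p₀)/p₁} = 0.484 / 0.572 ≈ 0.8462

0.098 ≤ PN ≤ 0.846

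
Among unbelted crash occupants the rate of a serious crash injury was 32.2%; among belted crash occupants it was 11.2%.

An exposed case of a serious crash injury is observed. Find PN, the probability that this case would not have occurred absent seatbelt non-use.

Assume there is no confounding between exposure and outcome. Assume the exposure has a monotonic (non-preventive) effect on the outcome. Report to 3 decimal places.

PN ≈ 0.652

p₁ = 0.322, p₀ = 0.112.
Under exogeneity and monotonicity, PN = (p₁ − p₀) / p₁.
PN = (0.322 − 0.112) / 0.322 = 0.21 / 0.322 ≈ 0.6522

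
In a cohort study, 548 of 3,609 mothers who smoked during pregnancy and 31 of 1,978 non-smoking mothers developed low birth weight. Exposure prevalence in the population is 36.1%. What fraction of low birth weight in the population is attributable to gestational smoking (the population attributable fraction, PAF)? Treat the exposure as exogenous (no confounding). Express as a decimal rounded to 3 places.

PAF ≈ 0.758

p₁ = P(outcome | exposed) = 548/3609 = 0.15184
p₀ = P(outcome | unexposed) = 31/1978 = 0.015672
Overall risk P(Y=1) = π·p₁ + (1−π)·p₀ = 0.361×0.15184 + 0.639×0.015672 = 0.06483.
Under exogeneity, PAF = [P(Y=1) − p₀] / P(Y=1).
PAF = (0.06483 − 0.015672) / 0.06483 ≈ 0.7583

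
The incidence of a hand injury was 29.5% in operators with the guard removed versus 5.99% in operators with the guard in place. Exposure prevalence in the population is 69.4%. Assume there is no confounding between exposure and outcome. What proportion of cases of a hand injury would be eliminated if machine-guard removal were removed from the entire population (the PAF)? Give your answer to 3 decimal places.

PAF ≈ 0.731

p₁ = 0.295, p₀ = 0.0599.
Overall risk P(Y=1) = π·p₁ + (1−π)·p₀ = 0.694×0.295 + 0.306×0.0599 = 0.22306.
Under exogeneity, PAF = [P(Y=1) − p₀] / P(Y=1).
PAF = (0.22306 − 0.0599) / 0.22306 ≈ 0.7315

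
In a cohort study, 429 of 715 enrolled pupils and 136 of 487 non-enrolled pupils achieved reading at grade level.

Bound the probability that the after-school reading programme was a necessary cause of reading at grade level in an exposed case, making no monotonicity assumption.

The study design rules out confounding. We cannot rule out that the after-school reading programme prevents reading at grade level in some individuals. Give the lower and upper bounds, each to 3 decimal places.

0.535 ≤ PN ≤ 1.000

p₁ = P(outcome | exposed) = 429/715 = 0.6
p₀ = P(outcome | unexposed) = 136/487 = 0.27926
Under exogeneity alone the bounds on PN are max{0,(p₁−p₀)/p₁} ≤ PN ≤ min{1,(1−p₀)/p₁}.
  lower = (p₁ − p₀)/p₁ = 0.32074 / 0.6 ≈ 0.5346
  upper = min{1, (1 − p₀)/p₁} = 0.72074 / 0.6 ≈ 1.2012 → capped at 1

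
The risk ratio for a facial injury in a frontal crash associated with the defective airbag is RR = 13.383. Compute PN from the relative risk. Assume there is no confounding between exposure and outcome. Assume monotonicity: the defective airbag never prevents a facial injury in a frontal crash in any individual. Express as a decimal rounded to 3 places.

PN ≈ 0.925

Under exogeneity and monotonicity, PN = (RR − 1) / RR = 1 − 1/RR.
PN = (13.383 − 1) / 13.383 = 12.38 / 13.383 ≈ 0.9253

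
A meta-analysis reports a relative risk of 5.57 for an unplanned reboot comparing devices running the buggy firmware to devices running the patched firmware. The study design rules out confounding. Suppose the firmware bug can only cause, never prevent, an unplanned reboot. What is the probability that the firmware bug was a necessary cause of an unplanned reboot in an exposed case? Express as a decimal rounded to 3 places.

PN ≈ 0.820

Under exogeneity and monotonicity, PN = (RR − 1) / RR = 1 − 1/RR.
PN = (5.57 − 1) / 5.57 = 4.57 / 5.57 ≈ 0.8205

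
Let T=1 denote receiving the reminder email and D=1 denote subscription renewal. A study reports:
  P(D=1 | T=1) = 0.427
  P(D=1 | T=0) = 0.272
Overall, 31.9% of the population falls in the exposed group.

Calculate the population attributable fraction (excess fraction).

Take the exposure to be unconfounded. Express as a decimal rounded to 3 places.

PAF ≈ 0.154

Let p₁ = 0.427, p₀ = 0.272.
Overall risk P(Y=1) = π·p₁ + (1−π)·p₀ = 0.319×0.427 + 0.681×0.272 = 0.32145.
Under exogeneity, PAF = [P(Y=1) − p₀] / P(Y=1).
PAF = (0.32145 − 0.272) / 0.32145 ≈ 0.1538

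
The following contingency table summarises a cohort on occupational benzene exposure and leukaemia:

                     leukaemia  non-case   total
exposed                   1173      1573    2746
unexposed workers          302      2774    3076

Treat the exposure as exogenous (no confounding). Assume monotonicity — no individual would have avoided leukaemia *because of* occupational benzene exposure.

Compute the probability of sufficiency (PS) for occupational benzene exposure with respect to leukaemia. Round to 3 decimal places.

p₁ = P(outcome | exposed) = 1173/2746 = 0.42717
p₀ = P(outcome | unexposed) = 302/3076 = 0.098179
Under exogeneity and monotonicity, PS = (p₁ − p₀) / (1 − p₀).
PS = (0.42717 − 0.098179) / (1 − 0.098179) = 0.32899 / 0.90182 ≈ 0.3648

PS ≈ 0.365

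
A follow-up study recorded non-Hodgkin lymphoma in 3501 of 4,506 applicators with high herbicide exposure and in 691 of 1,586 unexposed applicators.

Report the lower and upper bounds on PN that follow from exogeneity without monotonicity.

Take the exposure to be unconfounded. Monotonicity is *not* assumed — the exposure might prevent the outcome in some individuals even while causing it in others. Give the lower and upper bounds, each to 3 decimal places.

p₁ = P(outcome | exposed) = 3501/4506 = 0.77696
p₀ = P(outcome | unexposed) = 691/1586 = 0.43569
Under exogeneity alone the bounds on PN are max{0,(p₁−p₀)/p₁} ≤ PN ≤ min{1,(1−p₀)/p₁}.
  lower = (p₁ − p₀)/p₁ = 0.34128 / 0.77696 ≈ 0.4392
  upper = min{1, (1 − p₀)/p₁} = 0.56431 / 0.77696 ≈ 0.7263

0.439 ≤ PN ≤ 0.726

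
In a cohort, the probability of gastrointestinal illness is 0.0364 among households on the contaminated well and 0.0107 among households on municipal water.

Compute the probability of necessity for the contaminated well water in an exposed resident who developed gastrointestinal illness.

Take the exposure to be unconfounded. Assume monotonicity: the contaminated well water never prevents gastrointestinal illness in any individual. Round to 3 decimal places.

PN ≈ 0.706

Let p₁ = 0.0364, p₀ = 0.0107.
Under exogeneity and monotonicity, PN = (p₁ − p₀) / p₁.
PN = (0.0364 − 0.0107) / 0.0364 = 0.0257 / 0.0364 ≈ 0.7060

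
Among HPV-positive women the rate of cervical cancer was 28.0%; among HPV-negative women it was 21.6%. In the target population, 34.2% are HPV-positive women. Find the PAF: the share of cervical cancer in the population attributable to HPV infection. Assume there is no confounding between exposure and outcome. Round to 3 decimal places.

PAF ≈ 0.092

p₁ = 0.28, p₀ = 0.216.
Overall risk P(Y=1) = π·p₁ + (1−π)·p₀ = 0.342×0.28 + 0.658×0.216 = 0.23789.
Under exogeneity, PAF = [P(Y=1) − p₀] / P(Y=1).
PAF = (0.23789 − 0.216) / 0.23789 ≈ 0.0920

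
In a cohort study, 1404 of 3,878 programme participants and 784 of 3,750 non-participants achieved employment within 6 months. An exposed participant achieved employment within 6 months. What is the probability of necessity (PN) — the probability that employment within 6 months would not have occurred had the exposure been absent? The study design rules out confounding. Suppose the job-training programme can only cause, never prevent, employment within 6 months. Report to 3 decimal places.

PN ≈ 0.423

p₁ = P(outcome | exposed) = 1404/3878 = 0.36204
p₀ = P(outcome | unexposed) = 784/3750 = 0.20907
Under exogeneity and monotonicity, PN = (p₁ − p₀) / p₁.
PN = (0.36204 − 0.20907) / 0.36204 = 0.15298 / 0.36204 ≈ 0.4225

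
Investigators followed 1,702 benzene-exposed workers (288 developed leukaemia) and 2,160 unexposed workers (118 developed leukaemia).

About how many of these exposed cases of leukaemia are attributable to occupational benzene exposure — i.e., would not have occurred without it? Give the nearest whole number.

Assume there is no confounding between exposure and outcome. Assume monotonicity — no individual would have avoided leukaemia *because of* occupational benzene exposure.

about 195 cases

p₁ = P(outcome | exposed) = 288/1702 = 0.16921
p₀ = P(outcome | unexposed) = 118/2160 = 0.05463
PN = (p₁ − p₀)/p₁ = (0.16921 − 0.05463) / 0.16921 ≈ 0.67715.
Attributable cases ≈ PN × (exposed cases) = 0.67715 × 288 ≈ 195.02.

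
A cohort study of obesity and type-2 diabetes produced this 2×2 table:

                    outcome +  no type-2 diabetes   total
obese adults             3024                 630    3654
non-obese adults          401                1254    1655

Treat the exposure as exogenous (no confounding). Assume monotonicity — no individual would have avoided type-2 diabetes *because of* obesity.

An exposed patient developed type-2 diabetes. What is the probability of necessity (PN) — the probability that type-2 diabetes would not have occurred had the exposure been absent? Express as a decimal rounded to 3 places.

p₁ = P(outcome | exposed) = 3024/3654 = 0.82759
p₀ = P(outcome | unexposed) = 401/1655 = 0.2423
Under exogeneity and monotonicity, PN = (p₁ − p₀) / p₁.
PN = (0.82759 − 0.2423) / 0.82759 = 0.58529 / 0.82759 ≈ 0.7072

PN ≈ 0.707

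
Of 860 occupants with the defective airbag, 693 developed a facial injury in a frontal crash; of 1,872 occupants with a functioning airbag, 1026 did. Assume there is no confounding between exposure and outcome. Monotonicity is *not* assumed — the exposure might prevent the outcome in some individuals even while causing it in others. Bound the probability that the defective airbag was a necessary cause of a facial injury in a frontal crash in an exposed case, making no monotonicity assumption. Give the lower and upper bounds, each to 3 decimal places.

p₁ = P(outcome | exposed) = 693/860 = 0.80581
p₀ = P(outcome | unexposed) = 1026/1872 = 0.54808
Under exogeneity alone the bounds on PN are max{0,(p₁−p₀)/p₁} ≤ PN ≤ min{1,(1−p₀)/p₁}.
  lower = (p₁ − p₀)/p₁ = 0.25774 / 0.80581 ≈ 0.3198
  upper = min{1, (1 − p₀)/p₁} = 0.45192 / 0.80581 ≈ 0.5608

0.320 ≤ PN ≤ 0.561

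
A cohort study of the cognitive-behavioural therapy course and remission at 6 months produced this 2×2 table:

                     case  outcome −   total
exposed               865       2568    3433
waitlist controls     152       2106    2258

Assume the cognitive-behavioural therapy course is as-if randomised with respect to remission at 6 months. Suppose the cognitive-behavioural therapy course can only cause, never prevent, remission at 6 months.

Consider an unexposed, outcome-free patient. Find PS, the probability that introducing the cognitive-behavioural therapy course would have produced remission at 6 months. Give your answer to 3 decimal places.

p₁ = P(outcome | exposed) = 865/3433 = 0.25197
p₀ = P(outcome | unexposed) = 152/2258 = 0.067316
Under exogeneity and monotonicity, PS = (p₁ − p₀)/(1 − p₀).
PS = (0.25197 − 0.067316) / 0.93268 ≈ 0.1980

PS ≈ 0.198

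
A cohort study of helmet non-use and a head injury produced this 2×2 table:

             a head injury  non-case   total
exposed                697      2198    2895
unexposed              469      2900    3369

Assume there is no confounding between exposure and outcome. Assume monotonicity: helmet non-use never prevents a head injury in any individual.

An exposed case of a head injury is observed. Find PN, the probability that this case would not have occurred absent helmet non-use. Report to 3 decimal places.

PN ≈ 0.422

p₁ = P(outcome | exposed) = 697/2895 = 0.24076
p₀ = P(outcome | unexposed) = 469/3369 = 0.13921
Under exogeneity and monotonicity, PN = (p₁ − p₀)/p₁.
PN = (0.24076 − 0.13921) / 0.24076 ≈ 0.4218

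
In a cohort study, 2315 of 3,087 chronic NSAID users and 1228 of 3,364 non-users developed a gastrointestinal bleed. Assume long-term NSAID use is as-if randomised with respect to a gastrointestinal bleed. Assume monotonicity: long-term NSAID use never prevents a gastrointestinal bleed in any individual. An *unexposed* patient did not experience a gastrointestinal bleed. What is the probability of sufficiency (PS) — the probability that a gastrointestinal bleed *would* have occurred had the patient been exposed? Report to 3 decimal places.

p₁ = P(outcome | exposed) = 2315/3087 = 0.74992
p₀ = P(outcome | unexposed) = 1228/3364 = 0.36504
Under exogeneity and monotonicity, PS = (p₁ − p₀) / (1 − p₀).
PS = (0.74992 − 0.36504) / (1 − 0.36504) = 0.38488 / 0.63496 ≈ 0.6061

PS ≈ 0.606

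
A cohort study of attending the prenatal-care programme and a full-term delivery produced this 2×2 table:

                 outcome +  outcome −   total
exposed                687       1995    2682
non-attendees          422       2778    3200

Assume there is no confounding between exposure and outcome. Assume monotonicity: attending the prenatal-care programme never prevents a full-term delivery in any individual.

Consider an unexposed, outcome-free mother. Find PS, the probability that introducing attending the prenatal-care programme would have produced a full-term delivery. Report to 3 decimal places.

p₁ = P(outcome | exposed) = 687/2682 = 0.25615
p₀ = P(outcome | unexposed) = 422/3200 = 0.13187
Under exogeneity and monotonicity, PS = (p₁ − p₀) / (1 − p₀).
PS = (0.25615 − 0.13187) / (1 − 0.13187) = 0.12428 / 0.86813 ≈ 0.1432

PS ≈ 0.143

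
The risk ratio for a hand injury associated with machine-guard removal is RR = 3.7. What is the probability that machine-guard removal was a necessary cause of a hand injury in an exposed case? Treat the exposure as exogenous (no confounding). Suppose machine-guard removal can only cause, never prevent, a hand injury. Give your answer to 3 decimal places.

Under exogeneity and monotonicity, PN = (RR − 1) / RR = 1 − 1/RR.
PN = (3.7 − 1) / 3.7 = 2.7 / 3.7 ≈ 0.7297

PN ≈ 0.730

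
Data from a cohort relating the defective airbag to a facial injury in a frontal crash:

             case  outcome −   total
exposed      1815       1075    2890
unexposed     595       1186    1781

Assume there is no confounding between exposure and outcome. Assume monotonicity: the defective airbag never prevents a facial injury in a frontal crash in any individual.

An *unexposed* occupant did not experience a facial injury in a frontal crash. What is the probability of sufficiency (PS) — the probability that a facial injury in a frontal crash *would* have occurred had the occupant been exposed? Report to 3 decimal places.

PS ≈ 0.441

p₁ = P(outcome | exposed) = 1815/2890 = 0.62803
p₀ = P(outcome | unexposed) = 595/1781 = 0.33408
Under exogeneity and monotonicity, PS = (p₁ − p₀) / (1 − p₀).
PS = (0.62803 − 0.33408) / (1 − 0.33408) = 0.29395 / 0.66592 ≈ 0.4414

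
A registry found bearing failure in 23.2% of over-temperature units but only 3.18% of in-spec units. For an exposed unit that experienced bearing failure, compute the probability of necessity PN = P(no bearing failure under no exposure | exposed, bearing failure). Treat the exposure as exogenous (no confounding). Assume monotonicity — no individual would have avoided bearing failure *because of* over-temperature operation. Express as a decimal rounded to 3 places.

p₁ = 0.232, p₀ = 0.0318.
Under exogeneity and monotonicity, PN = (p₁ − p₀) / p₁.
PN = (0.232 − 0.0318) / 0.232 = 0.2002 / 0.232 ≈ 0.8629

PN ≈ 0.863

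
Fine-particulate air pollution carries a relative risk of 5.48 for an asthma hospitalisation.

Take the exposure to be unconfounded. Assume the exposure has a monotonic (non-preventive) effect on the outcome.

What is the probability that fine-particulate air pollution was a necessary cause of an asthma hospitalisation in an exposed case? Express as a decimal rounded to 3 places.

PN ≈ 0.818

Under exogeneity and monotonicity, PN = (RR − 1) / RR = 1 − 1/RR.
PN = (5.48 − 1) / 5.48 = 4.48 / 5.48 ≈ 0.8175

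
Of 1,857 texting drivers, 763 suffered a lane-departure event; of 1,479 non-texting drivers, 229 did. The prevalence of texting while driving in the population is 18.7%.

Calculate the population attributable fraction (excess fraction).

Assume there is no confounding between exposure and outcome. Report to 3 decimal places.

PAF ≈ 0.236

p₁ = P(outcome | exposed) = 763/1857 = 0.41088
p₀ = P(outcome | unexposed) = 229/1479 = 0.15483
Overall risk P(Y=1) = π·p₁ + (1−π)·p₀ = 0.187×0.41088 + 0.813×0.15483 = 0.20271.
Under exogeneity, PAF = [P(Y=1) − p₀] / P(Y=1).
PAF = (0.20271 − 0.15483) / 0.20271 ≈ 0.2362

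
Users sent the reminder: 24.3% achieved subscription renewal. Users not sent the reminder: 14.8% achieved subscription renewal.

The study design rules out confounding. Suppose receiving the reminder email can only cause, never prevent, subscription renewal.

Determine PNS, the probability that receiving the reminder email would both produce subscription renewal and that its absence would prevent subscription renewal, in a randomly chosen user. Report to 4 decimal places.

p₁ = 0.243, p₀ = 0.148.
Under exogeneity and monotonicity, PNS = p₁ − p₀.
PNS = 0.243 − 0.148 = 0.095

PNS ≈ 0.0950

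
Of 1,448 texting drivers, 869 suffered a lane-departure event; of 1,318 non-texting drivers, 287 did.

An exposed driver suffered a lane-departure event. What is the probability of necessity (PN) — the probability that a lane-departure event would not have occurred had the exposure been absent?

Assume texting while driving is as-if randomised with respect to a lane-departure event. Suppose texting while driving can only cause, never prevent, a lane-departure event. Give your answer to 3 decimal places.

PN ≈ 0.637

p₁ = P(outcome | exposed) = 869/1448 = 0.60014
p₀ = P(outcome | unexposed) = 287/1318 = 0.21775
Under exogeneity and monotonicity, PN = (p₁ − p₀) / p₁.
PN = (0.60014 − 0.21775) / 0.60014 = 0.38238 / 0.60014 ≈ 0.6372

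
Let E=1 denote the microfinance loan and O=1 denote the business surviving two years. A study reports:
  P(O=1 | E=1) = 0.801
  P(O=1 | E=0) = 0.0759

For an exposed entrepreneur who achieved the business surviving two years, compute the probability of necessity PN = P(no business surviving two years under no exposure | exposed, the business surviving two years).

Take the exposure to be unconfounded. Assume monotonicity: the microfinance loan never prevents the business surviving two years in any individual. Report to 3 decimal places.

PN ≈ 0.905

Let p₁ = 0.801, p₀ = 0.0759.
Under exogeneity and monotonicity, PN = (p₁ − p₀) / p₁.
PN = (0.801 − 0.0759) / 0.801 = 0.7251 / 0.801 ≈ 0.9052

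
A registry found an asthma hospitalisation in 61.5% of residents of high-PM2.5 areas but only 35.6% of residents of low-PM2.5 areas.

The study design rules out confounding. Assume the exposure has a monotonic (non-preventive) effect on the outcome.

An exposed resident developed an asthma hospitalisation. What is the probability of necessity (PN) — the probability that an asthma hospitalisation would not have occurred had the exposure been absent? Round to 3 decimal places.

p₁ = 0.615, p₀ = 0.356.
Under exogeneity and monotonicity, PN = (p₁ − p₀) / p₁.
PN = (0.615 − 0.356) / 0.615 = 0.259 / 0.615 ≈ 0.4211

PN ≈ 0.421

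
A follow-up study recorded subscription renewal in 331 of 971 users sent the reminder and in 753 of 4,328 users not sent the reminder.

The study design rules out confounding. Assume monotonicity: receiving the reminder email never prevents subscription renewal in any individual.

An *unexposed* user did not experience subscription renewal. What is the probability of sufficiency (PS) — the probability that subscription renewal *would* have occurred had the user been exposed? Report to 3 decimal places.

p₁ = P(outcome | exposed) = 331/971 = 0.34089
p₀ = P(outcome | unexposed) = 753/4328 = 0.17398
Under exogeneity and monotonicity, PS = (p₁ − p₀) / (1 − p₀).
PS = (0.34089 − 0.17398) / (1 − 0.17398) = 0.1669 / 0.82602 ≈ 0.2021

PS ≈ 0.202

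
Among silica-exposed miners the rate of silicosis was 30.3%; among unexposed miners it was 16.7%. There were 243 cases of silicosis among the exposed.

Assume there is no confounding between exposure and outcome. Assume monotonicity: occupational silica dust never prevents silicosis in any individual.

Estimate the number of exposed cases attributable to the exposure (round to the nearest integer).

p₁ = 0.303, p₀ = 0.167.
PN = (p₁ − p₀)/p₁ = (0.303 − 0.167) / 0.303 ≈ 0.44884.
Attributable cases ≈ PN × (exposed cases) = 0.44884 × 243 ≈ 109.07.

about 109 cases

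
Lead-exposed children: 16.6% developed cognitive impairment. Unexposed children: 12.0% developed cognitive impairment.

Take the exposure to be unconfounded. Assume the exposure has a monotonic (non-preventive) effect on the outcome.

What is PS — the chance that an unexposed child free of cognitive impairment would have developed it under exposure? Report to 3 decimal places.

PS ≈ 0.052

p₁ = 0.166, p₀ = 0.12.
Under exogeneity and monotonicity, PS = (p₁ − p₀) / (1 − p₀).
PS = (0.166 − 0.12) / (1 − 0.12) = 0.046 / 0.88 ≈ 0.0523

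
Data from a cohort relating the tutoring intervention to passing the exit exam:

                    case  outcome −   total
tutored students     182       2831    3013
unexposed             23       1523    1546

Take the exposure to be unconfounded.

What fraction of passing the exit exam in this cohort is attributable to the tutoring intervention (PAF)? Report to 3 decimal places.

PAF ≈ 0.669

p₁ = P(outcome | exposed) = 182/3013 = 0.060405
p₀ = P(outcome | unexposed) = 23/1546 = 0.014877
Exposure prevalence π = 3013/4559 = 0.66089; overall risk P(Y=1) = 0.044966.
Under exogeneity, PAF = [P(Y=1) − p₀]/P(Y=1).
PAF = (0.044966 − 0.014877) / 0.044966 ≈ 0.6691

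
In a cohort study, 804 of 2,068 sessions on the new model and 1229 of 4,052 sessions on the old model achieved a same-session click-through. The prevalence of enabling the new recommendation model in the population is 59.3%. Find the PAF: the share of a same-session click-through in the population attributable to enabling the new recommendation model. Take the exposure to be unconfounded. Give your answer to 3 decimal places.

PAF ≈ 0.143

p₁ = P(outcome | exposed) = 804/2068 = 0.38878
p₀ = P(outcome | unexposed) = 1229/4052 = 0.30331
Overall risk P(Y=1) = π·p₁ + (1−π)·p₀ = 0.593×0.38878 + 0.407×0.30331 = 0.35399.
Under exogeneity, PAF = [P(Y=1) − p₀] / P(Y=1).
PAF = (0.35399 − 0.30331) / 0.35399 ≈ 0.1432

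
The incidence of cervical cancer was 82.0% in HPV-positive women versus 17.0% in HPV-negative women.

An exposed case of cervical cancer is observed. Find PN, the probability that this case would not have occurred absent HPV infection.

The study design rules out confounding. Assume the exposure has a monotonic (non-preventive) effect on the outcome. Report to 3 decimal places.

PN ≈ 0.793

p₁ = 0.82, p₀ = 0.17.
Under exogeneity and monotonicity, PN = (p₁ − p₀) / p₁.
PN = (0.82 − 0.17) / 0.82 = 0.65 / 0.82 ≈ 0.7927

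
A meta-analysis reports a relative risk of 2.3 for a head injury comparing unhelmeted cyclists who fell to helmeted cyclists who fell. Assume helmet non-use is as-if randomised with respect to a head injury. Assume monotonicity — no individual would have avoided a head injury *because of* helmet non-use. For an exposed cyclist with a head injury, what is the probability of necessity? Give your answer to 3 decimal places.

PN ≈ 0.565

Under exogeneity and monotonicity, PN = (RR − 1) / RR = 1 − 1/RR.
PN = (2.3 − 1) / 2.3 = 1.3 / 2.3 ≈ 0.5652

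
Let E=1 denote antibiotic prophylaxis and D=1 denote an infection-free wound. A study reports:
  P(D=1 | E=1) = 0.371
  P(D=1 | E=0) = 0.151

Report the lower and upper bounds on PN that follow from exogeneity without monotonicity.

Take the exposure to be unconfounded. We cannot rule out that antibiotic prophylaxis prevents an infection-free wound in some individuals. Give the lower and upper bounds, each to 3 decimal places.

0.593 ≤ PN ≤ 1.000

Let p₁ = 0.371, p₀ = 0.151.
Under exogeneity alone the bounds on PN are max{0,(p₁−p₀)/p₁} ≤ PN ≤ min{1,(1−p₀)/p₁}.
  lower = (p₁ − p₀)/p₁ = 0.22 / 0.371 ≈ 0.5930
  upper = min{1, (1 − p₀)/p₁} = 0.849 / 0.371 ≈ 2.2884 → capped at 1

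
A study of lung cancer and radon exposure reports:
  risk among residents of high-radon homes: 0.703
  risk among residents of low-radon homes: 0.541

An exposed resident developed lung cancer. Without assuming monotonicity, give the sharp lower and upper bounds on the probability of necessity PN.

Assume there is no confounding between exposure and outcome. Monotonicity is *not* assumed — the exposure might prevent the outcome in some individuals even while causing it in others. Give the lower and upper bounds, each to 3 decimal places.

Let p₁ = 0.703, p₀ = 0.541.
Under exogeneity alone the bounds on PN are max{0,(p₁−p₀)/p₁} ≤ PN ≤ min{1,(1−p₀)/p₁}.
  lower = (p₁ − p₀)/p₁ = 0.162 / 0.703 ≈ 0.2304
  upper = min{1, (1 − p₀)/p₁} = 0.459 / 0.703 ≈ 0.6529

0.230 ≤ PN ≤ 0.653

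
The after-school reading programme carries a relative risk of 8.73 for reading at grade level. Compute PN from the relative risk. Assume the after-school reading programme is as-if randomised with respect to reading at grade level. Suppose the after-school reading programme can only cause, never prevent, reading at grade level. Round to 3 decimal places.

Under exogeneity and monotonicity, PN = (RR − 1) / RR = 1 − 1/RR.
PN = (8.73 − 1) / 8.73 = 7.73 / 8.73 ≈ 0.8855

PN ≈ 0.885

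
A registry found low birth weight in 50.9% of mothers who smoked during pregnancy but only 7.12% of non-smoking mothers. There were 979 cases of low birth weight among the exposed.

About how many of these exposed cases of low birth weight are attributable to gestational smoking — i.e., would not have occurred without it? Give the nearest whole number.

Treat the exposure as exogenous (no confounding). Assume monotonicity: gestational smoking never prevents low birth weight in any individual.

about 842 cases

p₁ = 0.509, p₀ = 0.0712.
PN = (p₁ − p₀)/p₁ = (0.509 − 0.0712) / 0.509 ≈ 0.86012.
Attributable cases ≈ PN × (exposed cases) = 0.86012 × 979 ≈ 842.06.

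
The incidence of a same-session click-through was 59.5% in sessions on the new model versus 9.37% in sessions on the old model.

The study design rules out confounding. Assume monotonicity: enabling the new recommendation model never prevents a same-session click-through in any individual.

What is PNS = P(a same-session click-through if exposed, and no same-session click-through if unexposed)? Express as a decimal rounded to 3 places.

p₁ = 0.595, p₀ = 0.0937.
Under exogeneity and monotonicity, PNS = p₁ − p₀.
PNS = 0.595 − 0.0937 = 0.5013

PNS ≈ 0.501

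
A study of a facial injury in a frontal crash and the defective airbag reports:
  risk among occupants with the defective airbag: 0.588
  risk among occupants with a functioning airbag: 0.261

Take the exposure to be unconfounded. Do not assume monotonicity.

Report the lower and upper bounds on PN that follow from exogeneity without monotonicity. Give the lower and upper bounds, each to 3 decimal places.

Let p₁ = 0.588, p₀ = 0.261.
Under exogeneity alone the bounds on PN are max{0,(p₁−p₀)/p₁} ≤ PN ≤ min{1,(1−p₀)/p₁}.
  lower = (p₁ − p₀)/p₁ = 0.327 / 0.588 ≈ 0.5561
  upper = min{1, (1 − p₀)/p₁} = 0.739 / 0.588 ≈ 1.2568 → capped at 1

0.556 ≤ PN ≤ 1.000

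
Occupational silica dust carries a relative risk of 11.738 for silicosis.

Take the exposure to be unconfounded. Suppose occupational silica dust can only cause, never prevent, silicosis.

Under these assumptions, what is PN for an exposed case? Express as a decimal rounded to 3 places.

PN ≈ 0.915

Under exogeneity and monotonicity, PN = (RR − 1) / RR = 1 − 1/RR.
PN = (11.738 − 1) / 11.738 = 10.74 / 11.738 ≈ 0.9148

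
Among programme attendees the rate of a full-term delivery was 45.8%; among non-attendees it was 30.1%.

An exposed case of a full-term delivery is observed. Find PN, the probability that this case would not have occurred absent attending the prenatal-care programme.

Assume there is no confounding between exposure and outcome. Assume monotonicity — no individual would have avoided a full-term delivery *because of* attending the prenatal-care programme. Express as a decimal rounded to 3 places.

p₁ = 0.458, p₀ = 0.301.
Under exogeneity and monotonicity, PN = (p₁ − p₀) / p₁.
PN = (0.458 − 0.301) / 0.458 = 0.157 / 0.458 ≈ 0.3428

PN ≈ 0.343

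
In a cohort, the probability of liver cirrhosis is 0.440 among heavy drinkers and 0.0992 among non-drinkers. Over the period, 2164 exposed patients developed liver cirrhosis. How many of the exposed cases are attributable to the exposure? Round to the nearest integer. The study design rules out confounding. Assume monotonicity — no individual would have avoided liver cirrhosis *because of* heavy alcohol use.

Let p₁ = 0.44, p₀ = 0.0992.
PN = (p₁ − p₀)/p₁ = (0.44 − 0.0992) / 0.44 ≈ 0.77455.
Attributable cases ≈ PN × (exposed cases) = 0.77455 × 2164 ≈ 1676.12.

about 1676 cases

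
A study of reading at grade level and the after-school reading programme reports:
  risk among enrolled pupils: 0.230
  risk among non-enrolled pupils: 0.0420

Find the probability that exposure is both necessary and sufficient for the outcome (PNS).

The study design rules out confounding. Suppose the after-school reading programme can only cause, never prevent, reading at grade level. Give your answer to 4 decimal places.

PNS ≈ 0.1880

Let p₁ = 0.23, p₀ = 0.042.
Under exogeneity and monotonicity, PNS = p₁ − p₀.
PNS = 0.23 − 0.042 = 0.188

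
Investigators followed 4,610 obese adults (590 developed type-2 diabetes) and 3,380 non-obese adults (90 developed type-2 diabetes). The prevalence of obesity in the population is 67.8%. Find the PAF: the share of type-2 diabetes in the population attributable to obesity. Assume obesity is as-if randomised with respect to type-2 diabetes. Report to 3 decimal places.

p₁ = P(outcome | exposed) = 590/4610 = 0.12798
p₀ = P(outcome | unexposed) = 90/3380 = 0.026627
Overall risk P(Y=1) = π·p₁ + (1−π)·p₀ = 0.678×0.12798 + 0.322×0.026627 = 0.095346.
Under exogeneity, PAF = [P(Y=1) − p₀] / P(Y=1).
PAF = (0.095346 − 0.026627) / 0.095346 ≈ 0.7207

PAF ≈ 0.721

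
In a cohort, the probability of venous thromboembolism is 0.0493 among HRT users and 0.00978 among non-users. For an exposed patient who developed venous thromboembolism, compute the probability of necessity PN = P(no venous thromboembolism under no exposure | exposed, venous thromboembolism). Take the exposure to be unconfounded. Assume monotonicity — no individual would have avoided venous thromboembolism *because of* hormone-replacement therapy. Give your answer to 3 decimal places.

Let p₁ = 0.0493, p₀ = 0.00978.
Under exogeneity and monotonicity, PN = (p₁ − p₀) / p₁.
PN = (0.0493 − 0.00978) / 0.0493 = 0.03952 / 0.0493 ≈ 0.8016

PN ≈ 0.802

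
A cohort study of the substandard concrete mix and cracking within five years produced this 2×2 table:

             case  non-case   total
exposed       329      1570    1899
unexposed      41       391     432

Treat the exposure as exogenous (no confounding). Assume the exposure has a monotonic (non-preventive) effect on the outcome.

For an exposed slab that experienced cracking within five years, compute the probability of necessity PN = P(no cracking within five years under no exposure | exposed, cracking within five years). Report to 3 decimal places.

PN ≈ 0.452

p₁ = P(outcome | exposed) = 329/1899 = 0.17325
p₀ = P(outcome | unexposed) = 41/432 = 0.094907
Under exogeneity and monotonicity, PN = (p₁ − p₀)/p₁.
PN = (0.17325 − 0.094907) / 0.17325 ≈ 0.4522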